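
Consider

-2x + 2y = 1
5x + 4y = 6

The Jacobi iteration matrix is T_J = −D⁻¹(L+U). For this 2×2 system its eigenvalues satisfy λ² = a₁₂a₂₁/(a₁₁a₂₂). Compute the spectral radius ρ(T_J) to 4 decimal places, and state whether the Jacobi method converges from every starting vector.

a₁₂a₂₁/(a₁₁a₂₂) = (2)·(5) / ((-2)·(4)) = -1.250000
ρ = √|-1.250000| = √1.250000 = 1.1180
ρ > 1, so Jacobi diverges

1.1180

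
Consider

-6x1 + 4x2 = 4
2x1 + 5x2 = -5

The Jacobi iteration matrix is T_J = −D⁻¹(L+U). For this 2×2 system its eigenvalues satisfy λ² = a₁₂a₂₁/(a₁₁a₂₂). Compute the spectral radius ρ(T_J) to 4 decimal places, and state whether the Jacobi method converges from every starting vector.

0.5164

a₁₂a₂₁/(a₁₁a₂₂) = (4)·(2) / ((-6)·(5)) = -0.266667
ρ = √|-0.266667| = √0.266667 = 0.5164
ρ < 1, so Jacobi converges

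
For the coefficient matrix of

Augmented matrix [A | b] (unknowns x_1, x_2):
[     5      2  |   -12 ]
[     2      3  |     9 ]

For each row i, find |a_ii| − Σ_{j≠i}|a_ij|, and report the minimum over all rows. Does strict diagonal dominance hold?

1

row 1: |5| − (2) = 3
row 2: |3| − (2) = 1
minimum over rows = 1 → strictly diagonally dominant (convergence guaranteed)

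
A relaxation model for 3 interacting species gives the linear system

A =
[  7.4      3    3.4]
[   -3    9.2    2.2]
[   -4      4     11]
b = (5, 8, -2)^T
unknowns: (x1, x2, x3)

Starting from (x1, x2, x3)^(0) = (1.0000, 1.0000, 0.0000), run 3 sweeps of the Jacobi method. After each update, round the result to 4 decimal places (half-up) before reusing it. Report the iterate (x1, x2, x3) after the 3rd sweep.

(0.5079, 1.0830, -0.4461)

Iteration 1:
  x1 = (5 - (3)·1.0000 - (3.4)·0.0000) / (7.4) = 0.2703
  x2 = (8 - (-3)·1.0000 - (2.2)·0.0000) / (9.2) = 1.1957
  x3 = (-2 - (-4)·1.0000 - (4)·1.0000) / (11) = -0.1818
Iteration 2:
  x1 = (5 - (3)·1.1957 - (3.4)·-0.1818) / (7.4) = 0.2745
  x2 = (8 - (-3)·0.2703 - (2.2)·-0.1818) / (9.2) = 1.0012
  x3 = (-2 - (-4)·0.2703 - (4)·1.1957) / (11) = -0.5183
Iteration 3:
  x1 = (5 - (3)·1.0012 - (3.4)·-0.5183) / (7.4) = 0.5079
  x2 = (8 - (-3)·0.2745 - (2.2)·-0.5183) / (9.2) = 1.0830
  x3 = (-2 - (-4)·0.2745 - (4)·1.0012) / (11) = -0.4461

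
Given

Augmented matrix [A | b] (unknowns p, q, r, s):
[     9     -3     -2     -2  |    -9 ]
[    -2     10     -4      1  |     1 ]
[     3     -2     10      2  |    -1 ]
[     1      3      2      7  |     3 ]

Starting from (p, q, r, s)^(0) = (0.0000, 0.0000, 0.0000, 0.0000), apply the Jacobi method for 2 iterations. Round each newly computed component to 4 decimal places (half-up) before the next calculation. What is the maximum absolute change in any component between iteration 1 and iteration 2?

0.2829

Iteration 1:
  p = (-9 - (-3)·0.0000 - (-2)·0.0000 - (-2)·0.0000) / (9) = -1.0000
  q = (1 - (-2)·0.0000 - (-4)·0.0000 - (1)·0.0000) / (10) = 0.1000
  r = (-1 - (3)·0.0000 - (-2)·0.0000 - (2)·0.0000) / (10) = -0.1000
  s = (3 - (1)·0.0000 - (3)·0.0000 - (2)·0.0000) / (7) = 0.4286
Iteration 2:
  p = (-9 - (-3)·0.1000 - (-2)·-0.1000 - (-2)·0.4286) / (9) = -0.8936
  q = (1 - (-2)·-1.0000 - (-4)·-0.1000 - (1)·0.4286) / (10) = -0.1829
  r = (-1 - (3)·-1.0000 - (-2)·0.1000 - (2)·0.4286) / (10) = 0.1343
  s = (3 - (1)·-1.0000 - (3)·0.1000 - (2)·-0.1000) / (7) = 0.5571
Change: (0.1064, -0.2829, 0.2343, 0.1285) → max |·| = 0.2829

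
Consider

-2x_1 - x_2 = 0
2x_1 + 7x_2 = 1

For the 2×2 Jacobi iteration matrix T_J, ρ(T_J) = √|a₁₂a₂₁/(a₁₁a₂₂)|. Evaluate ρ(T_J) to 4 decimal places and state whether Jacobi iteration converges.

a₁₂a₂₁/(a₁₁a₂₂) = (-1)·(2) / ((-2)·(7)) = 0.142857
ρ = √|0.142857| = √0.142857 = 0.3780
ρ < 1, so Jacobi converges

0.3780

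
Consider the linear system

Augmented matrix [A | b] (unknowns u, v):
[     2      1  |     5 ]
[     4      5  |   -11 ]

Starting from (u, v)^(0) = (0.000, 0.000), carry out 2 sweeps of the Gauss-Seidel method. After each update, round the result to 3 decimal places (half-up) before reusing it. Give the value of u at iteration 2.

4.600

Iteration 1:
  u = (5 - (1)·0.000) / (2) = 2.500
  v = (-11 - (4)·2.500) / (5) = -4.200
Iteration 2:
  u = (5 - (1)·-4.200) / (2) = 4.600
  v = (-11 - (4)·4.600) / (5) = -5.880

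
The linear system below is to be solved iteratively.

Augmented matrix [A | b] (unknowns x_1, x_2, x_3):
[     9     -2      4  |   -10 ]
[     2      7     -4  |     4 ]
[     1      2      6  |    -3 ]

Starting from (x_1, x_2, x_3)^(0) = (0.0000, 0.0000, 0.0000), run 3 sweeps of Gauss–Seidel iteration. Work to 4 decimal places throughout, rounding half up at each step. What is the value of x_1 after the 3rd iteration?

Iteration 1:
  x_1 = (-10 - (-2)·0.0000 - (4)·0.0000) / (9) = -1.1111
  x_2 = (4 - (2)·-1.1111 - (-4)·0.0000) / (7) = 0.8889
  x_3 = (-3 - (1)·-1.1111 - (2)·0.8889) / (6) = -0.6111
Iteration 2:
  x_1 = (-10 - (-2)·0.8889 - (4)·-0.6111) / (9) = -0.6420
  x_2 = (4 - (2)·-0.6420 - (-4)·-0.6111) / (7) = 0.4057
  x_3 = (-3 - (1)·-0.6420 - (2)·0.4057) / (6) = -0.5282
Iteration 3:
  x_1 = (-10 - (-2)·0.4057 - (4)·-0.5282) / (9) = -0.7862
  x_2 = (4 - (2)·-0.7862 - (-4)·-0.5282) / (7) = 0.4942
  x_3 = (-3 - (1)·-0.7862 - (2)·0.4942) / (6) = -0.5337

-0.7862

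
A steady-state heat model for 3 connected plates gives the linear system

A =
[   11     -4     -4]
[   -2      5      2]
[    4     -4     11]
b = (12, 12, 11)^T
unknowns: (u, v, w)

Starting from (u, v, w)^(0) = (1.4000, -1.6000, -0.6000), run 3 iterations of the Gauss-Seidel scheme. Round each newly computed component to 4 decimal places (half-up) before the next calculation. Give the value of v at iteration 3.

Iteration 1:
  u = (12 - (-4)·-1.6000 - (-4)·-0.6000) / (11) = 0.2909
  v = (12 - (-2)·0.2909 - (2)·-0.6000) / (5) = 2.7564
  w = (11 - (4)·0.2909 - (-4)·2.7564) / (11) = 1.8965
Iteration 2:
  u = (12 - (-4)·2.7564 - (-4)·1.8965) / (11) = 2.7829
  v = (12 - (-2)·2.7829 - (2)·1.8965) / (5) = 2.7546
  w = (11 - (4)·2.7829 - (-4)·2.7546) / (11) = 0.9897
Iteration 3:
  u = (12 - (-4)·2.7546 - (-4)·0.9897) / (11) = 2.4525
  v = (12 - (-2)·2.4525 - (2)·0.9897) / (5) = 2.9851
  w = (11 - (4)·2.4525 - (-4)·2.9851) / (11) = 1.1937

2.9851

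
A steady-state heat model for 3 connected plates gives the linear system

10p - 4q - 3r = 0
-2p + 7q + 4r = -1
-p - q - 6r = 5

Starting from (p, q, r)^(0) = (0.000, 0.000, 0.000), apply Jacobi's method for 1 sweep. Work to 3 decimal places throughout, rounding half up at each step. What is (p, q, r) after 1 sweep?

(0.000, -0.143, -0.833)

Iteration 1:
  p = (0 - (-4)·0.000 - (-3)·0.000) / (10) = 0.000
  q = (-1 - (-2)·0.000 - (4)·0.000) / (7) = -0.143
  r = (5 - (-1)·0.000 - (-1)·0.000) / (-6) = -0.833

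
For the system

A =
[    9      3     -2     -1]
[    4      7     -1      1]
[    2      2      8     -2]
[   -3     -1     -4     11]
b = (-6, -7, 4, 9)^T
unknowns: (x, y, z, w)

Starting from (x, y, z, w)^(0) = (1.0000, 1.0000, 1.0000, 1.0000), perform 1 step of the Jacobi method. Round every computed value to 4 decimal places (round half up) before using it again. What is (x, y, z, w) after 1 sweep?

(-0.6667, -1.5714, 0.2500, 1.5455)

Iteration 1:
  x = (-6 - (3)·1.0000 - (-2)·1.0000 - (-1)·1.0000) / (9) = -0.6667
  y = (-7 - (4)·1.0000 - (-1)·1.0000 - (1)·1.0000) / (7) = -1.5714
  z = (4 - (2)·1.0000 - (2)·1.0000 - (-2)·1.0000) / (8) = 0.2500
  w = (9 - (-3)·1.0000 - (-1)·1.0000 - (-4)·1.0000) / (11) = 1.5455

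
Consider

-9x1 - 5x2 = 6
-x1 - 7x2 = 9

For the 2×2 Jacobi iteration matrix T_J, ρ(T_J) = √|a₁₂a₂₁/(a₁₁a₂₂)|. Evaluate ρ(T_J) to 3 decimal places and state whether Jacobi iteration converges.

a₁₂a₂₁/(a₁₁a₂₂) = (-5)·(-1) / ((-9)·(-7)) = 0.079365
ρ = √|0.079365| = √0.079365 = 0.282
ρ < 1, so Jacobi converges

0.282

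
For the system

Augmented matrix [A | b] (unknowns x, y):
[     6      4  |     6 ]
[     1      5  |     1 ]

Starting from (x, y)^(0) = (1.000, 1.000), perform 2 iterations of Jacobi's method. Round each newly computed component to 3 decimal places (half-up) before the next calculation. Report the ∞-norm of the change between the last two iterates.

Iteration 1:
  x = (6 - (4)·1.000) / (6) = 0.333
  y = (1 - (1)·1.000) / (5) = 0.000
Iteration 2:
  x = (6 - (4)·0.000) / (6) = 1.000
  y = (1 - (1)·0.333) / (5) = 0.133
Change: (0.667, 0.133) → max |·| = 0.667

0.667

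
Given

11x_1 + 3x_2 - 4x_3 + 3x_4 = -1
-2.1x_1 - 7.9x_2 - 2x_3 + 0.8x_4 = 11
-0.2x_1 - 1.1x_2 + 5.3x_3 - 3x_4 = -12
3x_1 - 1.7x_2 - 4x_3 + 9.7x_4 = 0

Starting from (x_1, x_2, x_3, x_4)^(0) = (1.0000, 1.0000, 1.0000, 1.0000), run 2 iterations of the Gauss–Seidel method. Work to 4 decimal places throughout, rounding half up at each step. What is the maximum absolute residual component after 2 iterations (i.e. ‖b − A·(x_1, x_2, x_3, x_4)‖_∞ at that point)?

Iteration 1:
  x_1 = (-1 - (3)·1.0000 - (-4)·1.0000 - (3)·1.0000) / (11) = -0.2727
  x_2 = (11 - (-2.1)·-0.2727 - (-2)·1.0000 - (0.8)·1.0000) / (-7.9) = -1.4718
  x_3 = (-12 - (-0.2)·-0.2727 - (-1.1)·-1.4718 - (-3)·1.0000) / (5.3) = -2.0139
  x_4 = (0 - (3)·-0.2727 - (-1.7)·-1.4718 - (-4)·-2.0139) / (9.7) = -1.0041
Iteration 2:
  x_1 = (-1 - (3)·-1.4718 - (-4)·-2.0139 - (3)·-1.0041) / (11) = -0.1480
  x_2 = (11 - (-2.1)·-0.1480 - (-2)·-2.0139 - (0.8)·-1.0041) / (-7.9) = -0.9449
  x_3 = (-12 - (-0.2)·-0.1480 - (-1.1)·-0.9449 - (-3)·-1.0041) / (5.3) = -3.0342
  x_4 = (0 - (3)·-0.1480 - (-1.7)·-0.9449 - (-4)·-3.0342) / (9.7) = -1.3710
Residual b − A·x = (-4.5611, -1.7471, -1.1007, -0.0004); ∞-norm = 4.5611

4.5611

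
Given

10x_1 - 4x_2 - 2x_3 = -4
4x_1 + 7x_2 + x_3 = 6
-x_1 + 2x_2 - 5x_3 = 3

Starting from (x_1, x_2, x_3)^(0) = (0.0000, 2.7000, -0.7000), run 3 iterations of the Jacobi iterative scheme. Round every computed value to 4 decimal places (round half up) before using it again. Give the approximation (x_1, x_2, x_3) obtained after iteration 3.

(-0.2730, 0.8586, -0.4238)

Iteration 1:
  x_1 = (-4 - (-4)·2.7000 - (-2)·-0.7000) / (10) = 0.5400
  x_2 = (6 - (4)·0.0000 - (1)·-0.7000) / (7) = 0.9571
  x_3 = (3 - (-1)·0.0000 - (2)·2.7000) / (-5) = 0.4800
Iteration 2:
  x_1 = (-4 - (-4)·0.9571 - (-2)·0.4800) / (10) = 0.0788
  x_2 = (6 - (4)·0.5400 - (1)·0.4800) / (7) = 0.4800
  x_3 = (3 - (-1)·0.5400 - (2)·0.9571) / (-5) = -0.3252
Iteration 3:
  x_1 = (-4 - (-4)·0.4800 - (-2)·-0.3252) / (10) = -0.2730
  x_2 = (6 - (4)·0.0788 - (1)·-0.3252) / (7) = 0.8586
  x_3 = (3 - (-1)·0.0788 - (2)·0.4800) / (-5) = -0.4238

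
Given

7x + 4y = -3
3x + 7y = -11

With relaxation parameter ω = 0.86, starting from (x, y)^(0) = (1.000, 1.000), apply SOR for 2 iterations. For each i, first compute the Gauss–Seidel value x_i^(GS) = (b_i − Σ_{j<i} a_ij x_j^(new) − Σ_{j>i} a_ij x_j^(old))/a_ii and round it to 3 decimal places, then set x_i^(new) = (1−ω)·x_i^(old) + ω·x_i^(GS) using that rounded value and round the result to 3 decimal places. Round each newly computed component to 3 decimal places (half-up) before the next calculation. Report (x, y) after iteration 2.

Iteration 1:
  x: GS value = (-3 - (4)·1.000) / (7) = -1.000;  x ← (1−ω)·1.000 + ω·-1.000 = -0.720
  y: GS value = (-11 - (3)·-0.720) / (7) = -1.263;  y ← (1−ω)·1.000 + ω·-1.263 = -0.946
Iteration 2:
  x: GS value = (-3 - (4)·-0.946) / (7) = 0.112;  x ← (1−ω)·-0.720 + ω·0.112 = -0.004
  y: GS value = (-11 - (3)·-0.004) / (7) = -1.570;  y ← (1−ω)·-0.946 + ω·-1.570 = -1.483

(-0.004, -1.483)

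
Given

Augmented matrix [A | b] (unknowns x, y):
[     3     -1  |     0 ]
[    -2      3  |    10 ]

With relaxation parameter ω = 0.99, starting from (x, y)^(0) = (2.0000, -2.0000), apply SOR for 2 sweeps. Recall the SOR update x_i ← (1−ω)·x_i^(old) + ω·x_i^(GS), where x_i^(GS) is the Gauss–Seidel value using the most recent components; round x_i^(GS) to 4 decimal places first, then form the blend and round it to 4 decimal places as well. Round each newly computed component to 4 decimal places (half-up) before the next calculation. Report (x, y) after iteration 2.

(0.9366, 3.9467)

Iteration 1:
  x: GS value = (0 - (-1)·-2.0000) / (3) = -0.6667;  x ← (1−ω)·2.0000 + ω·-0.6667 = -0.6400
  y: GS value = (10 - (-2)·-0.6400) / (3) = 2.9067;  y ← (1−ω)·-2.0000 + ω·2.9067 = 2.8576
Iteration 2:
  x: GS value = (0 - (-1)·2.8576) / (3) = 0.9525;  x ← (1−ω)·-0.6400 + ω·0.9525 = 0.9366
  y: GS value = (10 - (-2)·0.9366) / (3) = 3.9577;  y ← (1−ω)·2.8576 + ω·3.9577 = 3.9467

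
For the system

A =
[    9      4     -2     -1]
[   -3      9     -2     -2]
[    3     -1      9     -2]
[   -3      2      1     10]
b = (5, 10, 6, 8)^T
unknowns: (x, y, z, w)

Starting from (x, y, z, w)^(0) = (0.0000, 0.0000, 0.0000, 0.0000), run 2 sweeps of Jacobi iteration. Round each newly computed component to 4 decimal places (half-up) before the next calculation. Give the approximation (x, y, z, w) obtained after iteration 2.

(0.2988, 1.6222, 0.7827, 0.6778)

Iteration 1:
  x = (5 - (4)·0.0000 - (-2)·0.0000 - (-1)·0.0000) / (9) = 0.5556
  y = (10 - (-3)·0.0000 - (-2)·0.0000 - (-2)·0.0000) / (9) = 1.1111
  z = (6 - (3)·0.0000 - (-1)·0.0000 - (-2)·0.0000) / (9) = 0.6667
  w = (8 - (-3)·0.0000 - (2)·0.0000 - (1)·0.0000) / (10) = 0.8000
Iteration 2:
  x = (5 - (4)·1.1111 - (-2)·0.6667 - (-1)·0.8000) / (9) = 0.2988
  y = (10 - (-3)·0.5556 - (-2)·0.6667 - (-2)·0.8000) / (9) = 1.6222
  z = (6 - (3)·0.5556 - (-1)·1.1111 - (-2)·0.8000) / (9) = 0.7827
  w = (8 - (-3)·0.5556 - (2)·1.1111 - (1)·0.6667) / (10) = 0.6778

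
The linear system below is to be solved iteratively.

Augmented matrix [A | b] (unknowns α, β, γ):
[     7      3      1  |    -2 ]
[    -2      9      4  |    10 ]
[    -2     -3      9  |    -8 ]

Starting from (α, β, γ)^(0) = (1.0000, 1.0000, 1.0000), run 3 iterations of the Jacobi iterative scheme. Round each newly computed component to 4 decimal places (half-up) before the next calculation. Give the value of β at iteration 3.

Iteration 1:
  α = (-2 - (3)·1.0000 - (1)·1.0000) / (7) = -0.8571
  β = (10 - (-2)·1.0000 - (4)·1.0000) / (9) = 0.8889
  γ = (-8 - (-2)·1.0000 - (-3)·1.0000) / (9) = -0.3333
Iteration 2:
  α = (-2 - (3)·0.8889 - (1)·-0.3333) / (7) = -0.6191
  β = (10 - (-2)·-0.8571 - (4)·-0.3333) / (9) = 1.0688
  γ = (-8 - (-2)·-0.8571 - (-3)·0.8889) / (9) = -0.7831
Iteration 3:
  α = (-2 - (3)·1.0688 - (1)·-0.7831) / (7) = -0.6319
  β = (10 - (-2)·-0.6191 - (4)·-0.7831) / (9) = 1.3216
  γ = (-8 - (-2)·-0.6191 - (-3)·1.0688) / (9) = -0.6702

1.3216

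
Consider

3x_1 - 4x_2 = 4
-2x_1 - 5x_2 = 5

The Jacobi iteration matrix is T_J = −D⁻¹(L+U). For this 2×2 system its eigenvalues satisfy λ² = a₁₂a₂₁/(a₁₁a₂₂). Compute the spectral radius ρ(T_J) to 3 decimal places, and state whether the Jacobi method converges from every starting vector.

0.730

a₁₂a₂₁/(a₁₁a₂₂) = (-4)·(-2) / ((3)·(-5)) = -0.533333
ρ = √|-0.533333| = √0.533333 = 0.730
ρ < 1, so Jacobi converges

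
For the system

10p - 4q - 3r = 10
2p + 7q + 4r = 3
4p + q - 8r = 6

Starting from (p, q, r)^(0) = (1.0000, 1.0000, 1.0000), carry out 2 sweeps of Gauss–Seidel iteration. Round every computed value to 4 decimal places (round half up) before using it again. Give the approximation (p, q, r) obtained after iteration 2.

(0.7550, 0.2006, -0.3474)

Iteration 1:
  p = (10 - (-4)·1.0000 - (-3)·1.0000) / (10) = 1.7000
  q = (3 - (2)·1.7000 - (4)·1.0000) / (7) = -0.6286
  r = (6 - (4)·1.7000 - (1)·-0.6286) / (-8) = 0.0214
Iteration 2:
  p = (10 - (-4)·-0.6286 - (-3)·0.0214) / (10) = 0.7550
  q = (3 - (2)·0.7550 - (4)·0.0214) / (7) = 0.2006
  r = (6 - (4)·0.7550 - (1)·0.2006) / (-8) = -0.3474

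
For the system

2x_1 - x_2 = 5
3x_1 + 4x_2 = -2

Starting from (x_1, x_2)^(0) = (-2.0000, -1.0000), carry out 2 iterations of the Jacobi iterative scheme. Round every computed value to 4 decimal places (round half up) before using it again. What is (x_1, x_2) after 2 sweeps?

(3.0000, -2.0000)

Iteration 1:
  x_1 = (5 - (-1)·-1.0000) / (2) = 2.0000
  x_2 = (-2 - (3)·-2.0000) / (4) = 1.0000
Iteration 2:
  x_1 = (5 - (-1)·1.0000) / (2) = 3.0000
  x_2 = (-2 - (3)·2.0000) / (4) = -2.0000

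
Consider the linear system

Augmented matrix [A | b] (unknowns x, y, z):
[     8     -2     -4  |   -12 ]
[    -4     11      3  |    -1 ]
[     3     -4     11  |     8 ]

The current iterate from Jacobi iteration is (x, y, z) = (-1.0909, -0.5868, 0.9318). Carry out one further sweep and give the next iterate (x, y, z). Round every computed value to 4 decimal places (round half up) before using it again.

(-1.1808, -0.7417, 0.8114)

One sweep:
  x = (-12 - (-2)·-0.5868 - (-4)·0.9318) / (8) = -1.1808
  y = (-1 - (-4)·-1.0909 - (3)·0.9318) / (11) = -0.7417
  z = (8 - (3)·-1.0909 - (-4)·-0.5868) / (11) = 0.8114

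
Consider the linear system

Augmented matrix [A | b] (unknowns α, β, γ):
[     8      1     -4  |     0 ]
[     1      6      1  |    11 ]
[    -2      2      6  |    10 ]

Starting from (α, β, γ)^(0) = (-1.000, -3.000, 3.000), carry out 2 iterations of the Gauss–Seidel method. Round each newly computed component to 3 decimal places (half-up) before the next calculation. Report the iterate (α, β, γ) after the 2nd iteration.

(0.848, 1.367, 1.494)

Iteration 1:
  α = (0 - (1)·-3.000 - (-4)·3.000) / (8) = 1.875
  β = (11 - (1)·1.875 - (1)·3.000) / (6) = 1.021
  γ = (10 - (-2)·1.875 - (2)·1.021) / (6) = 1.951
Iteration 2:
  α = (0 - (1)·1.021 - (-4)·1.951) / (8) = 0.848
  β = (11 - (1)·0.848 - (1)·1.951) / (6) = 1.367
  γ = (10 - (-2)·0.848 - (2)·1.367) / (6) = 1.494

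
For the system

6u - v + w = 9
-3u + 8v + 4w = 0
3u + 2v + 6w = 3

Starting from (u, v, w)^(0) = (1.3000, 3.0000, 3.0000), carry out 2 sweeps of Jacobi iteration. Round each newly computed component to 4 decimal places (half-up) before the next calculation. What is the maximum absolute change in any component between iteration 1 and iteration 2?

2.1500

Iteration 1:
  u = (9 - (-1)·3.0000 - (1)·3.0000) / (6) = 1.5000
  v = (0 - (-3)·1.3000 - (4)·3.0000) / (8) = -1.0125
  w = (3 - (3)·1.3000 - (2)·3.0000) / (6) = -1.1500
Iteration 2:
  u = (9 - (-1)·-1.0125 - (1)·-1.1500) / (6) = 1.5229
  v = (0 - (-3)·1.5000 - (4)·-1.1500) / (8) = 1.1375
  w = (3 - (3)·1.5000 - (2)·-1.0125) / (6) = 0.0875
Change: (0.0229, 2.1500, 1.2375) → max |·| = 2.1500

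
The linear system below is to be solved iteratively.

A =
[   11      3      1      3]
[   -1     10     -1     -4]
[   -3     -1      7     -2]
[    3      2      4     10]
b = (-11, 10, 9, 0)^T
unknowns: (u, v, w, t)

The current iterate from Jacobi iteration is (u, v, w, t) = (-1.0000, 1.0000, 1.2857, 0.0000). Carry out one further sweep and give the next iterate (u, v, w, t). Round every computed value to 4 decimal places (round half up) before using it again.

(-1.3896, 1.0286, 1.0000, -0.4143)

One sweep:
  u = (-11 - (3)·1.0000 - (1)·1.2857 - (3)·0.0000) / (11) = -1.3896
  v = (10 - (-1)·-1.0000 - (-1)·1.2857 - (-4)·0.0000) / (10) = 1.0286
  w = (9 - (-3)·-1.0000 - (-1)·1.0000 - (-2)·0.0000) / (7) = 1.0000
  t = (0 - (3)·-1.0000 - (2)·1.0000 - (4)·1.2857) / (10) = -0.4143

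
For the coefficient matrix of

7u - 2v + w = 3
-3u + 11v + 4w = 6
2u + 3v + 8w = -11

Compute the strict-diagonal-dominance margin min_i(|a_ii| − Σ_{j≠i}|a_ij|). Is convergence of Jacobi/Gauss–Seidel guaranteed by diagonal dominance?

3

row 1: |7| − (2+1) = 4
row 2: |11| − (3+4) = 4
row 3: |8| − (2+3) = 3
minimum over rows = 3 → strictly diagonally dominant (convergence guaranteed)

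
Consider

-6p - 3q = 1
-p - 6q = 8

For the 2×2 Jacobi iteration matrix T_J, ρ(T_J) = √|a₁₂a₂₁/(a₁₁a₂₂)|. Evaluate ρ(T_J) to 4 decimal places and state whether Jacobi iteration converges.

a₁₂a₂₁/(a₁₁a₂₂) = (-3)·(-1) / ((-6)·(-6)) = 0.083333
ρ = √|0.083333| = √0.083333 = 0.2887
ρ < 1, so Jacobi converges

0.2887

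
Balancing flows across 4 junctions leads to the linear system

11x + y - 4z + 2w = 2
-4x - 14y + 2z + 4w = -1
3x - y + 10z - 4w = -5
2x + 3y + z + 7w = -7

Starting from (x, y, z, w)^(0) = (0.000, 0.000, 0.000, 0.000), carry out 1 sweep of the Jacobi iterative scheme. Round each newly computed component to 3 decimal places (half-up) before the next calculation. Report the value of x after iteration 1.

0.182

Iteration 1:
  x = (2 - (1)·0.000 - (-4)·0.000 - (2)·0.000) / (11) = 0.182
  y = (-1 - (-4)·0.000 - (2)·0.000 - (4)·0.000) / (-14) = 0.071
  z = (-5 - (3)·0.000 - (-1)·0.000 - (-4)·0.000) / (10) = -0.500
  w = (-7 - (2)·0.000 - (3)·0.000 - (1)·0.000) / (7) = -1.000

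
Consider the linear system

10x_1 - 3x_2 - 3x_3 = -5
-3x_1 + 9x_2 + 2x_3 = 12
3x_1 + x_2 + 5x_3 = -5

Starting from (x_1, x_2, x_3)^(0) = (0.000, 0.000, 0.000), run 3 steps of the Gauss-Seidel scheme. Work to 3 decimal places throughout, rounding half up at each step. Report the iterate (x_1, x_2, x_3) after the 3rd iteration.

Iteration 1:
  x_1 = (-5 - (-3)·0.000 - (-3)·0.000) / (10) = -0.500
  x_2 = (12 - (-3)·-0.500 - (2)·0.000) / (9) = 1.167
  x_3 = (-5 - (3)·-0.500 - (1)·1.167) / (5) = -0.933
Iteration 2:
  x_1 = (-5 - (-3)·1.167 - (-3)·-0.933) / (10) = -0.430
  x_2 = (12 - (-3)·-0.430 - (2)·-0.933) / (9) = 1.397
  x_3 = (-5 - (3)·-0.430 - (1)·1.397) / (5) = -1.021
Iteration 3:
  x_1 = (-5 - (-3)·1.397 - (-3)·-1.021) / (10) = -0.387
  x_2 = (12 - (-3)·-0.387 - (2)·-1.021) / (9) = 1.431
  x_3 = (-5 - (3)·-0.387 - (1)·1.431) / (5) = -1.054

(-0.387, 1.431, -1.054)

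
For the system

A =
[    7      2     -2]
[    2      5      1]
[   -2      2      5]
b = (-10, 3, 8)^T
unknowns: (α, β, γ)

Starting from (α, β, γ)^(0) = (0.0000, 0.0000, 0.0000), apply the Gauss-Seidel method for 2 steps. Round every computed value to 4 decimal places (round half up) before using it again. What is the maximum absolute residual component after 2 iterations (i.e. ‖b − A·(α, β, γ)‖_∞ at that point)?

Iteration 1:
  α = (-10 - (2)·0.0000 - (-2)·0.0000) / (7) = -1.4286
  β = (3 - (2)·-1.4286 - (1)·0.0000) / (5) = 1.1714
  γ = (8 - (-2)·-1.4286 - (2)·1.1714) / (5) = 0.5600
Iteration 2:
  α = (-10 - (2)·1.1714 - (-2)·0.5600) / (7) = -1.6033
  β = (3 - (2)·-1.6033 - (1)·0.5600) / (5) = 1.1293
  γ = (8 - (-2)·-1.6033 - (2)·1.1293) / (5) = 0.5070
Residual b − A·x = (-0.0215, 0.0531, -0.0002); ∞-norm = 0.0531

0.0531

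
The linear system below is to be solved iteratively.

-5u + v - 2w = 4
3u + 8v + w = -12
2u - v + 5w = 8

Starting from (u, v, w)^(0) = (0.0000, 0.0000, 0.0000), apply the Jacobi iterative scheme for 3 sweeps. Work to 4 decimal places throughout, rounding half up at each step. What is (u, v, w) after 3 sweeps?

(-1.7280, -1.0500, 2.0160)

Iteration 1:
  u = (4 - (1)·0.0000 - (-2)·0.0000) / (-5) = -0.8000
  v = (-12 - (3)·0.0000 - (1)·0.0000) / (8) = -1.5000
  w = (8 - (2)·0.0000 - (-1)·0.0000) / (5) = 1.6000
Iteration 2:
  u = (4 - (1)·-1.5000 - (-2)·1.6000) / (-5) = -1.7400
  v = (-12 - (3)·-0.8000 - (1)·1.6000) / (8) = -1.4000
  w = (8 - (2)·-0.8000 - (-1)·-1.5000) / (5) = 1.6200
Iteration 3:
  u = (4 - (1)·-1.4000 - (-2)·1.6200) / (-5) = -1.7280
  v = (-12 - (3)·-1.7400 - (1)·1.6200) / (8) = -1.0500
  w = (8 - (2)·-1.7400 - (-1)·-1.4000) / (5) = 2.0160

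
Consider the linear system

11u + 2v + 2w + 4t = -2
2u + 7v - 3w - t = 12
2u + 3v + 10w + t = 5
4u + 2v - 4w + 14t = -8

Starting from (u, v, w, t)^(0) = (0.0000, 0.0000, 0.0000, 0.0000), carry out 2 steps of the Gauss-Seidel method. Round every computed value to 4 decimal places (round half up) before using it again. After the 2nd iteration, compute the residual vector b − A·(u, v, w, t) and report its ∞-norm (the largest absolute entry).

0.4005

Iteration 1:
  u = (-2 - (2)·0.0000 - (2)·0.0000 - (4)·0.0000) / (11) = -0.1818
  v = (12 - (2)·-0.1818 - (-3)·0.0000 - (-1)·0.0000) / (7) = 1.7662
  w = (5 - (2)·-0.1818 - (3)·1.7662 - (1)·0.0000) / (10) = 0.0065
  t = (-8 - (4)·-0.1818 - (2)·1.7662 - (-4)·0.0065) / (14) = -0.7699
Iteration 2:
  u = (-2 - (2)·1.7662 - (2)·0.0065 - (4)·-0.7699) / (11) = -0.2242
  v = (12 - (2)·-0.2242 - (-3)·0.0065 - (-1)·-0.7699) / (7) = 1.6711
  w = (5 - (2)·-0.2242 - (3)·1.6711 - (1)·-0.7699) / (10) = 0.1205
  t = (-8 - (4)·-0.2242 - (2)·1.6711 - (-4)·0.1205) / (14) = -0.7117
Residual b − A·x = (-0.2702, 0.4005, -0.0582, 0.0004); ∞-norm = 0.4005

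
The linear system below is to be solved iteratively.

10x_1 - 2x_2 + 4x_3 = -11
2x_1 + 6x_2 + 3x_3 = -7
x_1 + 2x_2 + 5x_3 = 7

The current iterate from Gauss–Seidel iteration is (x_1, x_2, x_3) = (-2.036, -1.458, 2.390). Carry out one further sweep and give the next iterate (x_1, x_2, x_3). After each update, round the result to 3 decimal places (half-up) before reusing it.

One sweep:
  x_1 = (-11 - (-2)·-1.458 - (4)·2.390) / (10) = -2.348
  x_2 = (-7 - (2)·-2.348 - (3)·2.390) / (6) = -1.579
  x_3 = (7 - (1)·-2.348 - (2)·-1.579) / (5) = 2.501

(-2.348, -1.579, 2.501)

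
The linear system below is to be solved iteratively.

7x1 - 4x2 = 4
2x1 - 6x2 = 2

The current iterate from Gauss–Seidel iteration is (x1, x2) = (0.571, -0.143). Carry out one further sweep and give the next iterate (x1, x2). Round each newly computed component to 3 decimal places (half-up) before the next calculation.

(0.490, -0.170)

One sweep:
  x1 = (4 - (-4)·-0.143) / (7) = 0.490
  x2 = (2 - (2)·0.490) / (-6) = -0.170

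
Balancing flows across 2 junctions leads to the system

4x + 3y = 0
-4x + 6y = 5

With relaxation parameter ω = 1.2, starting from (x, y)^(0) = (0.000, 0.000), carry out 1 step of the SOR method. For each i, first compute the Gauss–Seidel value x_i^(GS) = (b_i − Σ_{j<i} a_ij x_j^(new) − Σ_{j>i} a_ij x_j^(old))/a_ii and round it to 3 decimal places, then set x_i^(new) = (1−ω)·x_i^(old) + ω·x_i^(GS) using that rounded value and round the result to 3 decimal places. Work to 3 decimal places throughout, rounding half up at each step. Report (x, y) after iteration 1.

(0.000, 1.000)

Iteration 1:
  x: GS value = (0 - (3)·0.000) / (4) = 0.000;  x ← (1−ω)·0.000 + ω·0.000 = 0.000
  y: GS value = (5 - (-4)·0.000) / (6) = 0.833;  y ← (1−ω)·0.000 + ω·0.833 = 1.000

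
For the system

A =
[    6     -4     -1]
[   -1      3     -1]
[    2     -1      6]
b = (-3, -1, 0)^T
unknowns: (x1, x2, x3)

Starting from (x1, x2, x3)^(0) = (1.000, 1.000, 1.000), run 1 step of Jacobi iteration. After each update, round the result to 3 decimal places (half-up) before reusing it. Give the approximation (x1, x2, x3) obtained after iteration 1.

(0.333, 0.333, -0.167)

Iteration 1:
  x1 = (-3 - (-4)·1.000 - (-1)·1.000) / (6) = 0.333
  x2 = (-1 - (-1)·1.000 - (-1)·1.000) / (3) = 0.333
  x3 = (0 - (2)·1.000 - (-1)·1.000) / (6) = -0.167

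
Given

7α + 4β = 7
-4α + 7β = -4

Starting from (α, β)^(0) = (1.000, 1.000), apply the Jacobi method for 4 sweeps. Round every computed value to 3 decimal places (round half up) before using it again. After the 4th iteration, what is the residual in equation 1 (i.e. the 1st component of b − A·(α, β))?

Iteration 1:
  α = (7 - (4)·1.000) / (7) = 0.429
  β = (-4 - (-4)·1.000) / (7) = 0.000
Iteration 2:
  α = (7 - (4)·0.000) / (7) = 1.000
  β = (-4 - (-4)·0.429) / (7) = -0.326
Iteration 3:
  α = (7 - (4)·-0.326) / (7) = 1.186
  β = (-4 - (-4)·1.000) / (7) = 0.000
Iteration 4:
  α = (7 - (4)·0.000) / (7) = 1.000
  β = (-4 - (-4)·1.186) / (7) = 0.106
Residual b − A·x = (-0.424, -0.742)

-0.424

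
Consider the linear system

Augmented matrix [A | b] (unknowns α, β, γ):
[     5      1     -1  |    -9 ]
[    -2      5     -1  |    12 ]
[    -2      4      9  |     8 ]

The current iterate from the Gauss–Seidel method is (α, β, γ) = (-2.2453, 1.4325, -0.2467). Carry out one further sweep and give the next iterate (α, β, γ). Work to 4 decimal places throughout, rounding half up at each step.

(-2.1358, 1.4963, -0.2508)

One sweep:
  α = (-9 - (1)·1.4325 - (-1)·-0.2467) / (5) = -2.1358
  β = (12 - (-2)·-2.1358 - (-1)·-0.2467) / (5) = 1.4963
  γ = (8 - (-2)·-2.1358 - (4)·1.4963) / (9) = -0.2508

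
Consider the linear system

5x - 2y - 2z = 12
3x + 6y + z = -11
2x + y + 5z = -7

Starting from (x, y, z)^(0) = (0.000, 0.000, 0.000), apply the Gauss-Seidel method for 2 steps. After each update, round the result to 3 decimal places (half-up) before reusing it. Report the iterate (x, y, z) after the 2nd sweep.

(0.486, -1.784, -1.238)

Iteration 1:
  x = (12 - (-2)·0.000 - (-2)·0.000) / (5) = 2.400
  y = (-11 - (3)·2.400 - (1)·0.000) / (6) = -3.033
  z = (-7 - (2)·2.400 - (1)·-3.033) / (5) = -1.753
Iteration 2:
  x = (12 - (-2)·-3.033 - (-2)·-1.753) / (5) = 0.486
  y = (-11 - (3)·0.486 - (1)·-1.753) / (6) = -1.784
  z = (-7 - (2)·0.486 - (1)·-1.784) / (5) = -1.238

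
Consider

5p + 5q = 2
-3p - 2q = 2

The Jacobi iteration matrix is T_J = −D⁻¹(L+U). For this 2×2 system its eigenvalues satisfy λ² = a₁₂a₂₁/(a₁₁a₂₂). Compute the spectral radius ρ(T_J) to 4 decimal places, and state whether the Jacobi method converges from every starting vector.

a₁₂a₂₁/(a₁₁a₂₂) = (5)·(-3) / ((5)·(-2)) = 1.500000
ρ = √|1.500000| = √1.500000 = 1.2247
ρ > 1, so Jacobi diverges

1.2247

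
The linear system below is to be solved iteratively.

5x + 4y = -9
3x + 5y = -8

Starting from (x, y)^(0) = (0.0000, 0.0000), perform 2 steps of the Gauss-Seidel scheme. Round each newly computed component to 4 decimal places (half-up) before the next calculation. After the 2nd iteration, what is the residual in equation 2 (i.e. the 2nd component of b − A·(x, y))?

0.0000

Iteration 1:
  x = (-9 - (4)·0.0000) / (5) = -1.8000
  y = (-8 - (3)·-1.8000) / (5) = -0.5200
Iteration 2:
  x = (-9 - (4)·-0.5200) / (5) = -1.3840
  y = (-8 - (3)·-1.3840) / (5) = -0.7696
Residual b − A·x = (0.9984, 0.0000)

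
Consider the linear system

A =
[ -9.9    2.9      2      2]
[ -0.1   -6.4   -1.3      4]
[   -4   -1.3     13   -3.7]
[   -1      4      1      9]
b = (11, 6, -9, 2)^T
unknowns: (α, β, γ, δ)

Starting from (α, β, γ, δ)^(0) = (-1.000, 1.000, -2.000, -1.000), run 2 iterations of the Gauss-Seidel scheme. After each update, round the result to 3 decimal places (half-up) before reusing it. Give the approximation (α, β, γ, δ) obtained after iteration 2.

(-1.603, -0.141, -0.990, 0.217)

Iteration 1:
  α = (11 - (2.9)·1.000 - (2)·-2.000 - (2)·-1.000) / (-9.9) = -1.424
  β = (6 - (-0.1)·-1.424 - (-1.3)·-2.000 - (4)·-1.000) / (-6.4) = -1.134
  γ = (-9 - (-4)·-1.424 - (-1.3)·-1.134 - (-3.7)·-1.000) / (13) = -1.528
  δ = (2 - (-1)·-1.424 - (4)·-1.134 - (1)·-1.528) / (9) = 0.738
Iteration 2:
  α = (11 - (2.9)·-1.134 - (2)·-1.528 - (2)·0.738) / (-9.9) = -1.603
  β = (6 - (-0.1)·-1.603 - (-1.3)·-1.528 - (4)·0.738) / (-6.4) = -0.141
  γ = (-9 - (-4)·-1.603 - (-1.3)·-0.141 - (-3.7)·0.738) / (13) = -0.990
  δ = (2 - (-1)·-1.603 - (4)·-0.141 - (1)·-0.990) / (9) = 0.217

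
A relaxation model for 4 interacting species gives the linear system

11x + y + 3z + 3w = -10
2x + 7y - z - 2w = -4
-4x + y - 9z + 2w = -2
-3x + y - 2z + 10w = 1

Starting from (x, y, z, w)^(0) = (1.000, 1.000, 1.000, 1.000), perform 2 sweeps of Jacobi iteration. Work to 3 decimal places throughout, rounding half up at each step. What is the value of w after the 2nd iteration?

Iteration 1:
  x = (-10 - (1)·1.000 - (3)·1.000 - (3)·1.000) / (11) = -1.545
  y = (-4 - (2)·1.000 - (-1)·1.000 - (-2)·1.000) / (7) = -0.429
  z = (-2 - (-4)·1.000 - (1)·1.000 - (2)·1.000) / (-9) = 0.111
  w = (1 - (-3)·1.000 - (1)·1.000 - (-2)·1.000) / (10) = 0.500
Iteration 2:
  x = (-10 - (1)·-0.429 - (3)·0.111 - (3)·0.500) / (11) = -1.037
  y = (-4 - (2)·-1.545 - (-1)·0.111 - (-2)·0.500) / (7) = 0.029
  z = (-2 - (-4)·-1.545 - (1)·-0.429 - (2)·0.500) / (-9) = 0.972
  w = (1 - (-3)·-1.545 - (1)·-0.429 - (-2)·0.111) / (10) = -0.298

-0.298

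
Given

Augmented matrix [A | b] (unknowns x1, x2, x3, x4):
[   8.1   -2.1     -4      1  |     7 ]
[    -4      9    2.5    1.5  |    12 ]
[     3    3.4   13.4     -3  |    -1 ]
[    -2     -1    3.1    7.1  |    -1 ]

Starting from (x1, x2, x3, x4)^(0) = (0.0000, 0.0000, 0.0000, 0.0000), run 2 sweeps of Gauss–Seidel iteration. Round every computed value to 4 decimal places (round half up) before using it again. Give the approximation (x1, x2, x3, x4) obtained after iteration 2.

Iteration 1:
  x1 = (7 - (-2.1)·0.0000 - (-4)·0.0000 - (1)·0.0000) / (8.1) = 0.8642
  x2 = (12 - (-4)·0.8642 - (2.5)·0.0000 - (1.5)·0.0000) / (9) = 1.7174
  x3 = (-1 - (3)·0.8642 - (3.4)·1.7174 - (-3)·0.0000) / (13.4) = -0.7039
  x4 = (-1 - (-2)·0.8642 - (-1)·1.7174 - (3.1)·-0.7039) / (7.1) = 0.6518
Iteration 2:
  x1 = (7 - (-2.1)·1.7174 - (-4)·-0.7039 - (1)·0.6518) / (8.1) = 0.8814
  x2 = (12 - (-4)·0.8814 - (2.5)·-0.7039 - (1.5)·0.6518) / (9) = 1.8120
  x3 = (-1 - (3)·0.8814 - (3.4)·1.8120 - (-3)·0.6518) / (13.4) = -0.5858
  x4 = (-1 - (-2)·0.8814 - (-1)·1.8120 - (3.1)·-0.5858) / (7.1) = 0.6184

(0.8814, 1.8120, -0.5858, 0.6184)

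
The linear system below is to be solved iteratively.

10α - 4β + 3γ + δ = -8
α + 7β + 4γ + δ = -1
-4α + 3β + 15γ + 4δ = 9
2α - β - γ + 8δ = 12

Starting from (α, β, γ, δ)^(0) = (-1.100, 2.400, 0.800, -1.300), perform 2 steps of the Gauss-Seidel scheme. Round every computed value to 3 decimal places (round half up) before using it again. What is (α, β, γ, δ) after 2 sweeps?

(-1.438, -0.758, -0.049, 1.759)

Iteration 1:
  α = (-8 - (-4)·2.400 - (3)·0.800 - (1)·-1.300) / (10) = 0.050
  β = (-1 - (1)·0.050 - (4)·0.800 - (1)·-1.300) / (7) = -0.421
  γ = (9 - (-4)·0.050 - (3)·-0.421 - (4)·-1.300) / (15) = 1.044
  δ = (12 - (2)·0.050 - (-1)·-0.421 - (-1)·1.044) / (8) = 1.565
Iteration 2:
  α = (-8 - (-4)·-0.421 - (3)·1.044 - (1)·1.565) / (10) = -1.438
  β = (-1 - (1)·-1.438 - (4)·1.044 - (1)·1.565) / (7) = -0.758
  γ = (9 - (-4)·-1.438 - (3)·-0.758 - (4)·1.565) / (15) = -0.049
  δ = (12 - (2)·-1.438 - (-1)·-0.758 - (-1)·-0.049) / (8) = 1.759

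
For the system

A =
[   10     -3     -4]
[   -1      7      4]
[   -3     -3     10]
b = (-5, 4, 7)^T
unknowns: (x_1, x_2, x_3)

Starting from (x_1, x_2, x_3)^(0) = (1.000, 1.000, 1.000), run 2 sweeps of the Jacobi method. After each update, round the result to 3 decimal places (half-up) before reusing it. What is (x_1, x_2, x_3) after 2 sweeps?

Iteration 1:
  x_1 = (-5 - (-3)·1.000 - (-4)·1.000) / (10) = 0.200
  x_2 = (4 - (-1)·1.000 - (4)·1.000) / (7) = 0.143
  x_3 = (7 - (-3)·1.000 - (-3)·1.000) / (10) = 1.300
Iteration 2:
  x_1 = (-5 - (-3)·0.143 - (-4)·1.300) / (10) = 0.063
  x_2 = (4 - (-1)·0.200 - (4)·1.300) / (7) = -0.143
  x_3 = (7 - (-3)·0.200 - (-3)·0.143) / (10) = 0.803

(0.063, -0.143, 0.803)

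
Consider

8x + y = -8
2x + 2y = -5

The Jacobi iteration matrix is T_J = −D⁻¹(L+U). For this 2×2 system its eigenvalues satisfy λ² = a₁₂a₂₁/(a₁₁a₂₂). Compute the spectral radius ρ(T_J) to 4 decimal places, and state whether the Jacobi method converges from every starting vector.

0.3536

a₁₂a₂₁/(a₁₁a₂₂) = (1)·(2) / ((8)·(2)) = 0.125000
ρ = √|0.125000| = √0.125000 = 0.3536
ρ < 1, so Jacobi converges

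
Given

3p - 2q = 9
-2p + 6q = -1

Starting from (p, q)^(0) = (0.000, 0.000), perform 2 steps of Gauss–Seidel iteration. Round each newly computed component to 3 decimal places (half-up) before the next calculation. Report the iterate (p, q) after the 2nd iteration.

Iteration 1:
  p = (9 - (-2)·0.000) / (3) = 3.000
  q = (-1 - (-2)·3.000) / (6) = 0.833
Iteration 2:
  p = (9 - (-2)·0.833) / (3) = 3.555
  q = (-1 - (-2)·3.555) / (6) = 1.018

(3.555, 1.018)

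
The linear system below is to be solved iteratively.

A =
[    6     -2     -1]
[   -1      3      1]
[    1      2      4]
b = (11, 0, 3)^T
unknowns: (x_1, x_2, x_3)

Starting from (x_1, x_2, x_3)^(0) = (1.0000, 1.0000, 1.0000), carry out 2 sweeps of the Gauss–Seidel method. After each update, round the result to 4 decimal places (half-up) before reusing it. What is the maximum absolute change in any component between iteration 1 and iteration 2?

0.3611

Iteration 1:
  x_1 = (11 - (-2)·1.0000 - (-1)·1.0000) / (6) = 2.3333
  x_2 = (0 - (-1)·2.3333 - (1)·1.0000) / (3) = 0.4444
  x_3 = (3 - (1)·2.3333 - (2)·0.4444) / (4) = -0.0555
Iteration 2:
  x_1 = (11 - (-2)·0.4444 - (-1)·-0.0555) / (6) = 1.9722
  x_2 = (0 - (-1)·1.9722 - (1)·-0.0555) / (3) = 0.6759
  x_3 = (3 - (1)·1.9722 - (2)·0.6759) / (4) = -0.0810
Change: (-0.3611, 0.2315, -0.0255) → max |·| = 0.3611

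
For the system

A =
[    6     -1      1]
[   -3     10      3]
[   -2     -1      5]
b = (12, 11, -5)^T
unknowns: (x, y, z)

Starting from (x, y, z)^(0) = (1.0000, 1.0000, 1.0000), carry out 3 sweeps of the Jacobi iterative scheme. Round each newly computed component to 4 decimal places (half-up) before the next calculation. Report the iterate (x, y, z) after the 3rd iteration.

(2.3000, 1.7690, 0.2640)

Iteration 1:
  x = (12 - (-1)·1.0000 - (1)·1.0000) / (6) = 2.0000
  y = (11 - (-3)·1.0000 - (3)·1.0000) / (10) = 1.1000
  z = (-5 - (-2)·1.0000 - (-1)·1.0000) / (5) = -0.4000
Iteration 2:
  x = (12 - (-1)·1.1000 - (1)·-0.4000) / (6) = 2.2500
  y = (11 - (-3)·2.0000 - (3)·-0.4000) / (10) = 1.8200
  z = (-5 - (-2)·2.0000 - (-1)·1.1000) / (5) = 0.0200
Iteration 3:
  x = (12 - (-1)·1.8200 - (1)·0.0200) / (6) = 2.3000
  y = (11 - (-3)·2.2500 - (3)·0.0200) / (10) = 1.7690
  z = (-5 - (-2)·2.2500 - (-1)·1.8200) / (5) = 0.2640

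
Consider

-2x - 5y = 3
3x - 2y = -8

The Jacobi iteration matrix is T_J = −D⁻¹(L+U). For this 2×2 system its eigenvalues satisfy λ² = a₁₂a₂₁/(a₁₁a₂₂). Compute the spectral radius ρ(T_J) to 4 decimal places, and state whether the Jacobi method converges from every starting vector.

1.9365

a₁₂a₂₁/(a₁₁a₂₂) = (-5)·(3) / ((-2)·(-2)) = -3.750000
ρ = √|-3.750000| = √3.750000 = 1.9365
ρ > 1, so Jacobi diverges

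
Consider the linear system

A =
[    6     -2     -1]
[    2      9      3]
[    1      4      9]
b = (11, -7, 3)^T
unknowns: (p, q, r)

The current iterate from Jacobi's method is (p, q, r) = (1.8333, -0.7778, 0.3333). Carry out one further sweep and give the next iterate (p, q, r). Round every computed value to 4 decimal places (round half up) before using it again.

One sweep:
  p = (11 - (-2)·-0.7778 - (-1)·0.3333) / (6) = 1.6296
  q = (-7 - (2)·1.8333 - (3)·0.3333) / (9) = -1.2963
  r = (3 - (1)·1.8333 - (4)·-0.7778) / (9) = 0.4753

(1.6296, -1.2963, 0.4753)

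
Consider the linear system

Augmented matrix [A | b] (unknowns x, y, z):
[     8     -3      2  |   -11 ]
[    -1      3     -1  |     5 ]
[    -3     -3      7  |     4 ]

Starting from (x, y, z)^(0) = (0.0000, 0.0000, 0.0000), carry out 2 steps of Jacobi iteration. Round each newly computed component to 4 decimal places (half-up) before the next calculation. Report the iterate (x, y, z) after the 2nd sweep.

Iteration 1:
  x = (-11 - (-3)·0.0000 - (2)·0.0000) / (8) = -1.3750
  y = (5 - (-1)·0.0000 - (-1)·0.0000) / (3) = 1.6667
  z = (4 - (-3)·0.0000 - (-3)·0.0000) / (7) = 0.5714
Iteration 2:
  x = (-11 - (-3)·1.6667 - (2)·0.5714) / (8) = -0.8928
  y = (5 - (-1)·-1.3750 - (-1)·0.5714) / (3) = 1.3988
  z = (4 - (-3)·-1.3750 - (-3)·1.6667) / (7) = 0.6964

(-0.8928, 1.3988, 0.6964)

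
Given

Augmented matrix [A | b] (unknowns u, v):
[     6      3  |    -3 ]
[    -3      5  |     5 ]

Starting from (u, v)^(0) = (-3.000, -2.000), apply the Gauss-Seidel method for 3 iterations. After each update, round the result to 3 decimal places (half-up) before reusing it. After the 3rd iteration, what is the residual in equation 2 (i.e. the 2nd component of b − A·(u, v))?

Iteration 1:
  u = (-3 - (3)·-2.000) / (6) = 0.500
  v = (5 - (-3)·0.500) / (5) = 1.300
Iteration 2:
  u = (-3 - (3)·1.300) / (6) = -1.150
  v = (5 - (-3)·-1.150) / (5) = 0.310
Iteration 3:
  u = (-3 - (3)·0.310) / (6) = -0.655
  v = (5 - (-3)·-0.655) / (5) = 0.607
Residual b − A·x = (-0.891, 0.000)

0.000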